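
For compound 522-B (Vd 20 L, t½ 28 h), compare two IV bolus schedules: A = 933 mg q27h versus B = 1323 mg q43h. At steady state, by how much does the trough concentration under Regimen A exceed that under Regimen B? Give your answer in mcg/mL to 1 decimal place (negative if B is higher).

14.2 mcg/mL

Regimen A: f = (1/2)^(27/28) ≈ 0.5125; Cmin,ss = (933/20)·f/(1−f) ≈ 49.042 mcg/mL.
Regimen B: f = (1/2)^(43/28) ≈ 0.3449; Cmin,ss = (1323/20)·f/(1−f) ≈ 34.827 mcg/mL.
Difference ≈ 49.042 − 34.827 ≈ 14.215 mcg/mL.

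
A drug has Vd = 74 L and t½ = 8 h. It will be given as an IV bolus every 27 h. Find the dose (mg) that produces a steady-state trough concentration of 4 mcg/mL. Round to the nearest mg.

2775 mg

τ/t½ = 27/8 ≈ 3.375, so f = (1/2)^(27/8) ≈ 0.096388.
Cmin,ss = (D/Vd)·f/(1−f), so D = Cmin,ss·Vd·(1−f)/f.
D = 4 × 74 × (1−f)/f ≈ 4 × 74 × 9.37474 ≈ 2774.92 mg.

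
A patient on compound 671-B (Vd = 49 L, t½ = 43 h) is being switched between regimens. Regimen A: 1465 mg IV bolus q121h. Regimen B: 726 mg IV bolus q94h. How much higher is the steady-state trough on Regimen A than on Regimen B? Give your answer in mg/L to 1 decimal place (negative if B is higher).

0.8 mg/L

Regimen A: f = (1/2)^(121/43) ≈ 0.1422; Cmin,ss = (1465/49)·f/(1−f) ≈ 4.956 mg/L.
Regimen B: f = (1/2)^(94/43) ≈ 0.2198; Cmin,ss = (726/49)·f/(1−f) ≈ 4.174 mg/L.
Difference ≈ 4.956 − 4.174 ≈ 0.782 mg/L.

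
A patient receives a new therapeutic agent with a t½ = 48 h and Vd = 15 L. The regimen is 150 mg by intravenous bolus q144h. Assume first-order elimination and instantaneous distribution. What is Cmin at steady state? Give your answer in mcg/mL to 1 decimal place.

1.4 mcg/mL

τ = 144 h = 3 half-lives, so f = (1/2)^3 = 0.125.
Accumulation ratio R = 1/(1 − f) = 1/0.875 = 8/7.
Single-dose peak C₀ = D/Vd = 150/15 = 10 mcg/mL.
Steady-state peak Cmax,ss = C₀·R = 10 × 8/7 ≈ 11.429 mcg/mL.
Steady-state trough Cmin,ss = Cmax,ss·f ≈ 11.429 × 0.125 ≈ 1.429 mcg/mL.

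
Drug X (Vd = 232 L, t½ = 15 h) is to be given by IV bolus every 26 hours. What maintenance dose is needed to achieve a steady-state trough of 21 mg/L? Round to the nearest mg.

τ/t½ = 26/15 ≈ 1.7333, so f = (1/2)^(26/15) ≈ 0.300756.
Cmin,ss = (D/Vd)·f/(1−f), so D = Cmin,ss·Vd·(1−f)/f.
D = 21 × 232 × (1−f)/f ≈ 21 × 232 × 2.32495 ≈ 11327.16 mg.

11327 mg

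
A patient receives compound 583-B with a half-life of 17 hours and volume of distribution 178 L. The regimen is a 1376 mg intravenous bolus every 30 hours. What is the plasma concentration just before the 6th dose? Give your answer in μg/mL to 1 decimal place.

f = (1/2)^(τ/t½) = (1/2)^(30/17) ≈ 0.2943.
C₀ = D/Vd = 1376/178 ≈ 7.730 μg/mL.
Before the 6th dose, 5 doses have been given. Superposition: Cmin = C₀·(f + f² + … + f^5).
≈ 7.730 × (0.2943 + 0.0866 + 0.0255 + 0.0075 + 0.0022) ≈ 7.730 × 0.4161 ≈ 3.216 μg/mL.

3.2 μg/mL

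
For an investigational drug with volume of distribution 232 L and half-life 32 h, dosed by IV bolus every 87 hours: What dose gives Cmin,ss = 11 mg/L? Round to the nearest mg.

14248 mg

τ/t½ = 87/32 ≈ 2.7188, so f = (1/2)^(87/32) ≈ 0.151906.
Cmin,ss = (D/Vd)·f/(1−f), so D = Cmin,ss·Vd·(1−f)/f.
D = 11 × 232 × (1−f)/f ≈ 11 × 232 × 5.58302 ≈ 14247.87 mg.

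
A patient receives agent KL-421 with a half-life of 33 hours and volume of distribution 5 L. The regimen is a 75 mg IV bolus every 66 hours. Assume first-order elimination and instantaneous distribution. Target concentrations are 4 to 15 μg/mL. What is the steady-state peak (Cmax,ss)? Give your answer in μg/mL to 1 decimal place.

The dosing interval is 2 half-lives, so f = 2^(−2) = 0.25.
At steady state, R = 1/(1 − 0.25) = 4/3.
Single-dose peak C₀ = D/Vd = 75/5 = 15 μg/mL.
Steady-state peak Cmax,ss = C₀·R = 15 × 4/3 ≈ 20.000 μg/mL.
Peak 20.0 μg/mL vs MTC 15 μg/mL: exceeds toxic threshold.

20.0 μg/mL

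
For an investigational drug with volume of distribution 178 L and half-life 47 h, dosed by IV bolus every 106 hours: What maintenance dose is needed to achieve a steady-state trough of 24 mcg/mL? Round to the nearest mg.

τ/t½ = 106/47 ≈ 2.2553, so f = (1/2)^(106/47) ≈ 0.209450.
Cmin,ss = (D/Vd)·f/(1−f), so D = Cmin,ss·Vd·(1−f)/f.
D = 24 × 178 × (1−f)/f ≈ 24 × 178 × 3.77441 ≈ 16124.28 mg.

16124 mg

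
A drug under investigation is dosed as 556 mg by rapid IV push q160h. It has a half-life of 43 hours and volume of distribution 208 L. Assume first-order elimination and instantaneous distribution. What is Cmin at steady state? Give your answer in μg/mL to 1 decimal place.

0.2 μg/mL

Over one 160-h interval, 160/43 ≈ 3.7209 half-lives elapse, leaving f ≈ 0.0758 of each dose.
Each bolus raises the concentration by D/Vd = 556/208 ≈ 2.673 μg/mL.
Steady-state trough Cmin,ss = C₀·f/(1−f) ≈ 2.673 × 0.0758/0.9242 ≈ 0.219 μg/mL.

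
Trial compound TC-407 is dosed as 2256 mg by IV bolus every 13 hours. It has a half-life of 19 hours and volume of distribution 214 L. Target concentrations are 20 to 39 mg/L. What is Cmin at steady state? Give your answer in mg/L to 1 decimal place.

17.4 mg/L

k = ln2/t½ = ln2/19 ≈ 0.036481 h⁻¹; fraction remaining f = e^(−kτ) = e^(−0.036481×13) ≈ 0.6223.
At steady state, accumulation factor R = 1/(1 − e^(−kτ)) ≈ 2.6476.
Each bolus raises the concentration by D/Vd = 2256/214 ≈ 10.542 mg/L.
Steady-state peak Cmax,ss = C₀·R ≈ 10.542 × 2.6476 ≈ 27.911 mg/L.
One interval later, Cmin,ss = Cmax,ss·e^(−kτ) ≈ 27.911 × 0.6223 ≈ 17.369 mg/L.
Trough 17.4 mg/L vs MEC 20 mg/L: subtherapeutic.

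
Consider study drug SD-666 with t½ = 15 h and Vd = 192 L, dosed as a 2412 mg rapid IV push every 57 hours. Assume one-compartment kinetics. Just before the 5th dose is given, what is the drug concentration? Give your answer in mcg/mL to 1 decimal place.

f = (1/2)^(τ/t½) = (1/2)^(57/15) ≈ 0.0718.
C₀ = D/Vd = 2412/192 ≈ 12.562 mcg/mL.
Before the 5th dose, 4 doses have been given. Superposition: Cmin = C₀·(f + f² + … + f^4).
≈ 12.562 × (0.0718 + 0.0052 + 0.0004 + 0.0000) ≈ 12.562 × 0.0774 ≈ 0.972 mcg/mL.

1.0 mcg/mL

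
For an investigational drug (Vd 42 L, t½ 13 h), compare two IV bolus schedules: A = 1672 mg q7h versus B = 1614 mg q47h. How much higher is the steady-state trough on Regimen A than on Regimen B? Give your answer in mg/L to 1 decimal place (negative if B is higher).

84.6 mg/L

Regimen A: f = (1/2)^(7/13) ≈ 0.6885; Cmin,ss = (1672/42)·f/(1−f) ≈ 87.990 mg/L.
Regimen B: f = (1/2)^(47/13) ≈ 0.0816; Cmin,ss = (1614/42)·f/(1−f) ≈ 3.414 mg/L.
Difference ≈ 87.990 − 3.414 ≈ 84.576 mg/L.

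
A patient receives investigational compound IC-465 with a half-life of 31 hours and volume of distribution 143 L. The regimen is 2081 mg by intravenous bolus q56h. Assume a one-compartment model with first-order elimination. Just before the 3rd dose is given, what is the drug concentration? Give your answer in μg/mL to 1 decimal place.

5.3 μg/mL

f = (1/2)^(τ/t½) = (1/2)^(56/31) ≈ 0.2859.
C₀ = D/Vd = 2081/143 ≈ 14.552 μg/mL.
Before the 3rd dose, 2 doses have been given. Superposition: Cmin = C₀·(f + f²).
≈ 14.552 × (0.2859 + 0.0817) ≈ 14.552 × 0.3676 ≈ 5.349 μg/mL.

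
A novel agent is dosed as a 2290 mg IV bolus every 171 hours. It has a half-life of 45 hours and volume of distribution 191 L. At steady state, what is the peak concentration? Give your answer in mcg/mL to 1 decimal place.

k = ln2/t½ = ln2/45 ≈ 0.015403 h⁻¹; fraction remaining f = e^(−kτ) = e^(−0.015403×171) ≈ 0.0718.
At steady state, accumulation factor R = 1/(1 − e^(−kτ)) ≈ 1.0774.
Each bolus raises the concentration by D/Vd = 2290/191 ≈ 11.990 mcg/mL.
Steady-state peak Cmax,ss = C₀·R ≈ 11.990 × 1.0774 ≈ 12.918 mcg/mL.

12.9 mcg/mL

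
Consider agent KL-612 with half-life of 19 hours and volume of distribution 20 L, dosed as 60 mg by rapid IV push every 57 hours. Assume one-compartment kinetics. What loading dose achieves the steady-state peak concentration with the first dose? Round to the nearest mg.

f = (1/2)^(57/19) ≈ 0.125000; accumulation ratio R = 1/(1−f) ≈ 1.14286.
Loading dose to hit Cmax,ss on first dose: D_load = D_maint·R ≈ 60 × 1.14286 ≈ 68.57 mg.

69 mg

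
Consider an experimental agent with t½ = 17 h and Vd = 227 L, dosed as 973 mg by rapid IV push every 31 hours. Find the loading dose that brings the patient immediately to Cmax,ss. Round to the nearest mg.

1356 mg

f = (1/2)^(31/17) ≈ 0.282529; accumulation ratio R = 1/(1−f) ≈ 1.39378.
Loading dose to hit Cmax,ss on first dose: D_load = D_maint·R ≈ 973 × 1.39378 ≈ 1356.15 mg.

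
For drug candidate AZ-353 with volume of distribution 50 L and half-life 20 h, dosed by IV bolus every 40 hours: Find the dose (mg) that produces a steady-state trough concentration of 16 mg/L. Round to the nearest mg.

τ/t½ = 40/20 ≈ 2, so f = (1/2)^(40/20) ≈ 0.250000.
Cmin,ss = (D/Vd)·f/(1−f), so D = Cmin,ss·Vd·(1−f)/f.
D = 16 × 50 × (1−f)/f ≈ 16 × 50 × 3.00000 ≈ 2400.00 mg.

2400 mg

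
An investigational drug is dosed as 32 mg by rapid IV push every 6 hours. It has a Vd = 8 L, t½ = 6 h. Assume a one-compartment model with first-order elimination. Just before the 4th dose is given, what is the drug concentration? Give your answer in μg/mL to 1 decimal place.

3.5 μg/mL

f = (1/2)^(τ/t½) = (1/2)^(6/6) ≈ 0.5000.
C₀ = D/Vd = 32/8 ≈ 4.000 μg/mL.
Before the 4th dose, 3 doses have been given. Superposition: Cmin = C₀·(f + f² + … + f^3).
≈ 4.000 × (0.5000 + 0.2500 + 0.1250) ≈ 4.000 × 0.8750 ≈ 3.500 μg/mL.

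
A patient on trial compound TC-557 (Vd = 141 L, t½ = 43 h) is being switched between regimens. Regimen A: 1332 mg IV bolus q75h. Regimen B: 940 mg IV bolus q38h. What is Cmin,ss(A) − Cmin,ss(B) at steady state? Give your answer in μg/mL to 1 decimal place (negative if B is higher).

-3.9 μg/mL

Regimen A: f = (1/2)^(75/43) ≈ 0.2985; Cmin,ss = (1332/141)·f/(1−f) ≈ 4.020 μg/mL.
Regimen B: f = (1/2)^(38/43) ≈ 0.5420; Cmin,ss = (940/141)·f/(1−f) ≈ 7.889 μg/mL.
Difference ≈ 4.020 − 7.889 ≈ -3.869 μg/mL.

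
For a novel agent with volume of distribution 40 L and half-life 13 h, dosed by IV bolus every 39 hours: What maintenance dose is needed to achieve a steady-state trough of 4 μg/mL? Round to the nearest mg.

1120 mg

τ/t½ = 39/13 ≈ 3, so f = (1/2)^(39/13) ≈ 0.125000.
Cmin,ss = (D/Vd)·f/(1−f), so D = Cmin,ss·Vd·(1−f)/f.
D = 4 × 40 × (1−f)/f ≈ 4 × 40 × 7.00000 ≈ 1120.00 mg.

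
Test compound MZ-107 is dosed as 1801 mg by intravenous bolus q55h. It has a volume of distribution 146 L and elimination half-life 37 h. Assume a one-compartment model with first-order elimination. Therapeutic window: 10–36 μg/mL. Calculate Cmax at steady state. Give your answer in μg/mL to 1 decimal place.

19.2 μg/mL

τ/t½ = 55/37 ≈ 1.4865, so fraction remaining f = (1/2)^(55/37) ≈ 0.3569.
Accumulation ratio R = 1/(1 − f) ≈ 1/0.6431 ≈ 1.5550.
Each bolus raises the concentration by D/Vd = 1801/146 ≈ 12.336 μg/mL.
Steady-state peak Cmax,ss = C₀·R ≈ 12.336 × 1.5550 ≈ 19.182 μg/mL.
Peak 19.2 μg/mL vs MTC 36 μg/mL: below toxic threshold.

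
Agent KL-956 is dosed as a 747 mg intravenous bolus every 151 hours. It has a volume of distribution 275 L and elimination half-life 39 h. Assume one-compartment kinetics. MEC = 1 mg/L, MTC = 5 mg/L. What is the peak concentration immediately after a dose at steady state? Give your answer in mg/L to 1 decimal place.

τ/t½ = 151/39 ≈ 3.8718, so fraction remaining f = (1/2)^(151/39) ≈ 0.0683.
At steady state, accumulation factor R = 1/(1 − e^(−kτ)) ≈ 1.0733.
Each bolus raises the concentration by D/Vd = 747/275 ≈ 2.716 mg/L.
Cmax,ss = C₀/(1 − f) ≈ 2.716/0.9317 ≈ 2.915 mg/L.
Peak 2.9 mg/L vs MTC 5 mg/L: below toxic threshold.

2.9 mg/L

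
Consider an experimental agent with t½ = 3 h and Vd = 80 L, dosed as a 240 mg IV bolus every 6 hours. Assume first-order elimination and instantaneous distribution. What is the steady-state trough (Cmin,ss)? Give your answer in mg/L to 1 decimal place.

1.0 mg/L

τ = 6 h = 2 half-lives, so f = (1/2)^2 = 0.25.
Accumulation ratio R = 1/(1 − f) = 1/0.75 = 4/3.
Single-dose peak C₀ = D/Vd = 240/80 = 3 mg/L.
Steady-state peak Cmax,ss = C₀·R = 3 × 4/3 ≈ 4.000 mg/L.
Steady-state trough Cmin,ss = Cmax,ss·f ≈ 4.000 × 0.25 ≈ 1.000 mg/L.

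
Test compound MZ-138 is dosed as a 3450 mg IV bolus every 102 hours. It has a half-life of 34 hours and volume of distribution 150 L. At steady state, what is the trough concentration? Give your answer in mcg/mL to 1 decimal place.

τ = 102 h = 3 half-lives, so f = (1/2)^3 = 0.125.
Accumulation ratio R = 1/(1 − f) = 1/0.875 = 8/7.
Single-dose peak C₀ = D/Vd = 3450/150 = 23 mcg/mL.
Steady-state peak Cmax,ss = C₀·R = 23 × 8/7 ≈ 26.286 mcg/mL.
Steady-state trough Cmin,ss = Cmax,ss·f ≈ 26.286 × 0.125 ≈ 3.286 mcg/mL.

3.3 mcg/mL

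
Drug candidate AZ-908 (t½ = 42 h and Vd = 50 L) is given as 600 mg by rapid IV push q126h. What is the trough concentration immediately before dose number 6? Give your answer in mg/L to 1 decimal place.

1.7 mg/L

f = (1/2)^(τ/t½) = (1/2)^(126/42) ≈ 0.1250.
C₀ = D/Vd = 600/50 ≈ 12.000 mg/L.
Before the 6th dose, 5 doses have been given. Superposition: Cmin = C₀·(f + f² + … + f^5).
≈ 12.000 × (0.1250 + 0.0156 + 0.0020 + 0.0002 + 0.0000) ≈ 12.000 × 0.1428 ≈ 1.714 mg/L.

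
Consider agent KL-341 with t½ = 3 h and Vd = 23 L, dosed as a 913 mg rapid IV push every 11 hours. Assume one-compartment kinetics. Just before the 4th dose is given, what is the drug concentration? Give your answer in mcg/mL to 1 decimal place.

3.4 mcg/mL

f = (1/2)^(τ/t½) = (1/2)^(11/3) ≈ 0.0787.
C₀ = D/Vd = 913/23 ≈ 39.696 mcg/mL.
Before the 4th dose, 3 doses have been given. Superposition: Cmin = C₀·(f + f² + … + f^3).
≈ 39.696 × (0.0787 + 0.0062 + 0.0005) ≈ 39.696 × 0.0854 ≈ 3.390 mcg/mL.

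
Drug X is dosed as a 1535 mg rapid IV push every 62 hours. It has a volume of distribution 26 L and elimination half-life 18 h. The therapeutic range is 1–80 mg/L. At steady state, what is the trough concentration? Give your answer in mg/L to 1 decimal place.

k = ln2/t½ = ln2/18 ≈ 0.038508 h⁻¹; fraction remaining f = e^(−kτ) = e^(−0.038508×62) ≈ 0.0919.
Single-dose peak C₀ = D/Vd = 1535/26 ≈ 59.038 mg/L.
Steady-state trough Cmin,ss = C₀·f/(1−f) ≈ 59.038 × 0.0919/0.9081 ≈ 5.975 mg/L.
Trough 6.0 mg/L vs MEC 1 mg/L: adequate.

6.0 mg/L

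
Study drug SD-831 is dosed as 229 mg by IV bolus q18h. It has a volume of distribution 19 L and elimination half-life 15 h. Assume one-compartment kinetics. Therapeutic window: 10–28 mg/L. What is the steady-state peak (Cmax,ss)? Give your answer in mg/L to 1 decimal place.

Over one 18-h interval, 18/15 ≈ 1.2 half-lives elapse, leaving f ≈ 0.4353 of each dose.
Accumulation ratio R = 1/(1 − f) ≈ 1/0.5647 ≈ 1.7709.
Single-dose peak C₀ = D/Vd = 229/19 ≈ 12.053 mg/L.
Steady-state peak Cmax,ss = C₀·R ≈ 12.053 × 1.7709 ≈ 21.345 mg/L.
Peak 21.3 mg/L vs MTC 28 mg/L: below toxic threshold.

21.3 mg/L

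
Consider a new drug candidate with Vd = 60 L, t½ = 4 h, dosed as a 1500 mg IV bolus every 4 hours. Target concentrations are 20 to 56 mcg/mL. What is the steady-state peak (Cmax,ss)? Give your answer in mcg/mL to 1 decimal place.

τ = 4 h = 1 half-life, so f = (1/2)^1 = 0.5.
Accumulation ratio R = 1/(1 − f) = 1/0.5 = 2/1.
Single-dose peak C₀ = D/Vd = 1500/60 = 25 mcg/mL.
Steady-state peak Cmax,ss = C₀·R = 25 × 2/1 ≈ 50.000 mcg/mL.
Peak 50.0 mcg/mL vs MTC 56 mcg/mL: below toxic threshold.

50.0 mcg/mL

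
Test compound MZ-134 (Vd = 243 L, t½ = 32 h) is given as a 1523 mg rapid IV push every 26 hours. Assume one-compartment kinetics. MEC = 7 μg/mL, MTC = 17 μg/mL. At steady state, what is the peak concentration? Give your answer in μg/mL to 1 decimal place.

14.6 μg/mL

Over one 26-h interval, 26/32 ≈ 0.8125 half-lives elapse, leaving f ≈ 0.5694 of each dose.
At steady state, accumulation factor R = 1/(1 − e^(−kτ)) ≈ 2.3223.
Single-dose peak C₀ = D/Vd = 1523/243 ≈ 6.267 μg/mL.
Cmax,ss = C₀/(1 − f) ≈ 6.267/0.4306 ≈ 14.554 μg/mL.
Peak 14.6 μg/mL vs MTC 17 μg/mL: below toxic threshold.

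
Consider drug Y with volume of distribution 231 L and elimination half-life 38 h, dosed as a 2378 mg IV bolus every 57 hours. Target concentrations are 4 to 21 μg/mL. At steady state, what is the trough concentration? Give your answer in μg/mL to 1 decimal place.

τ/t½ = 57/38 ≈ 1.5, so fraction remaining f = (1/2)^(57/38) ≈ 0.3536.
At steady state, accumulation factor R = 1/(1 − e^(−kτ)) ≈ 1.5470.
Single-dose peak C₀ = D/Vd = 2378/231 ≈ 10.294 μg/mL.
Steady-state peak Cmax,ss = C₀·R ≈ 10.294 × 1.5470 ≈ 15.925 μg/mL.
One interval later, Cmin,ss = Cmax,ss·e^(−kτ) ≈ 15.925 × 0.3536 ≈ 5.631 μg/mL.
Trough 5.6 μg/mL vs MEC 4 μg/mL: adequate.

5.6 μg/mL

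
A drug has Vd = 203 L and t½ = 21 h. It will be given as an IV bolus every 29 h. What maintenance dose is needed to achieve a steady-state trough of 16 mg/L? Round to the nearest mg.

5211 mg

τ/t½ = 29/21 ≈ 1.381, so f = (1/2)^(29/21) ≈ 0.383965.
Cmin,ss = (D/Vd)·f/(1−f), so D = Cmin,ss·Vd·(1−f)/f.
D = 16 × 203 × (1−f)/f ≈ 16 × 203 × 1.60440 ≈ 5211.09 mg.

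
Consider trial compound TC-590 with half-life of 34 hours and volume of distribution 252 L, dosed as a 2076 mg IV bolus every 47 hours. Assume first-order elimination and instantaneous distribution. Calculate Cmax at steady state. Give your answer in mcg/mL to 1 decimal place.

13.4 mcg/mL

k = ln2/t½ = ln2/34 ≈ 0.020387 h⁻¹; fraction remaining f = e^(−kτ) = e^(−0.020387×47) ≈ 0.3836.
At steady state, accumulation factor R = 1/(1 − e^(−kτ)) ≈ 1.6223.
Each bolus raises the concentration by D/Vd = 2076/252 ≈ 8.238 mcg/mL.
Steady-state peak Cmax,ss = C₀·R ≈ 8.238 × 1.6223 ≈ 13.365 mcg/mL.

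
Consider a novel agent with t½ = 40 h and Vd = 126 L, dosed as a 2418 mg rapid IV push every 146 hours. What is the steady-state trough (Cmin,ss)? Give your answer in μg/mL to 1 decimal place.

1.7 μg/mL

k = ln2/t½ = ln2/40 ≈ 0.017329 h⁻¹; fraction remaining f = e^(−kτ) = e^(−0.017329×146) ≈ 0.0797.
Accumulation ratio R = 1/(1 − f) ≈ 1/0.9203 ≈ 1.0866.
Single-dose peak C₀ = D/Vd = 2418/126 ≈ 19.190 μg/mL.
Cmax,ss = C₀/(1 − f) ≈ 19.190/0.9203 ≈ 20.852 μg/mL.
Steady-state trough Cmin,ss = Cmax,ss·f ≈ 20.852 × 0.0797 ≈ 1.662 μg/mL.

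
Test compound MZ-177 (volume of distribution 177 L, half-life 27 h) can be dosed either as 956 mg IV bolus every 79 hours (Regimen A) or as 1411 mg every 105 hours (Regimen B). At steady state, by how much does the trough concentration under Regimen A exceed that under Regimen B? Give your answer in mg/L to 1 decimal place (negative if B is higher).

0.2 mg/L

Regimen A: f = (1/2)^(79/27) ≈ 0.1316; Cmin,ss = (956/177)·f/(1−f) ≈ 0.819 mg/L.
Regimen B: f = (1/2)^(105/27) ≈ 0.0675; Cmin,ss = (1411/177)·f/(1−f) ≈ 0.577 mg/L.
Difference ≈ 0.819 − 0.577 ≈ 0.242 mg/L.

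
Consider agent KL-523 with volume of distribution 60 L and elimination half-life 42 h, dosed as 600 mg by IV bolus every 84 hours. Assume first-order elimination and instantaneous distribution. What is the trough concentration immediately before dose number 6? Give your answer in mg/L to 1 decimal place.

3.3 mg/L

f = (1/2)^(τ/t½) = (1/2)^(84/42) ≈ 0.2500.
C₀ = D/Vd = 600/60 ≈ 10.000 mg/L.
Before the 6th dose, 5 doses have been given. Superposition: Cmin = C₀·(f + f² + … + f^5).
≈ 10.000 × (0.2500 + 0.0625 + 0.0156 + 0.0039 + 0.0010) ≈ 10.000 × 0.3330 ≈ 3.330 mg/L.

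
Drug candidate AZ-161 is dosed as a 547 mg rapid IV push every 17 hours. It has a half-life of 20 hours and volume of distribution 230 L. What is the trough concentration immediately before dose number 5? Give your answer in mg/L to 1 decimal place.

2.7 mg/L

f = (1/2)^(τ/t½) = (1/2)^(17/20) ≈ 0.5548.
C₀ = D/Vd = 547/230 ≈ 2.378 mg/L.
Before the 5th dose, 4 doses have been given. Superposition: Cmin = C₀·(f + f² + … + f^4).
≈ 2.378 × (0.5548 + 0.3078 + 0.1708 + 0.0947) ≈ 2.378 × 1.1281 ≈ 2.683 mg/L.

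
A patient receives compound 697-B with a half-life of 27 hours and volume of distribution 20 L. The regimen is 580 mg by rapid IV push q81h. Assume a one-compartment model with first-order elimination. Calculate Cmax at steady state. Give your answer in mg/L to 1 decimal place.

τ = 81 h = 3 half-lives, so f = (1/2)^3 = 0.125.
Accumulation ratio R = 1/(1 − f) = 1/0.875 = 8/7.
Single-dose peak C₀ = D/Vd = 580/20 = 29 mg/L.
Steady-state peak Cmax,ss = C₀·R = 29 × 8/7 ≈ 33.143 mg/L.

33.1 mg/L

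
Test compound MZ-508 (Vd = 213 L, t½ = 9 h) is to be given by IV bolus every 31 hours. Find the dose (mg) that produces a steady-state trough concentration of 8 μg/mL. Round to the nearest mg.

τ/t½ = 31/9 ≈ 3.4444, so f = (1/2)^(31/9) ≈ 0.091858.
Cmin,ss = (D/Vd)·f/(1−f), so D = Cmin,ss·Vd·(1−f)/f.
D = 8 × 213 × (1−f)/f ≈ 8 × 213 × 9.88637 ≈ 16846.37 mg.

16846 mg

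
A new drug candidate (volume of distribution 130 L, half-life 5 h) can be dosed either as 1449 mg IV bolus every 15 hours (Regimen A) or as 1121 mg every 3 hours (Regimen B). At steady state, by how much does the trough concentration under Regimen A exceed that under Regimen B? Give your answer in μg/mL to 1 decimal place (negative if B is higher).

-15.1 μg/mL

Regimen A: f = (1/2)^(15/5) ≈ 0.1250; Cmin,ss = (1449/130)·f/(1−f) ≈ 1.592 μg/mL.
Regimen B: f = (1/2)^(3/5) ≈ 0.6598; Cmin,ss = (1121/130)·f/(1−f) ≈ 16.724 μg/mL.
Difference ≈ 1.592 − 16.724 ≈ -15.132 μg/mL.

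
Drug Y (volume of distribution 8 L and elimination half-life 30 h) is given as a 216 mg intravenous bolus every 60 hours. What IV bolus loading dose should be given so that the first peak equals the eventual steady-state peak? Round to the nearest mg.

f = (1/2)^(60/30) ≈ 0.250000; accumulation ratio R = 1/(1−f) ≈ 1.33333.
Loading dose to hit Cmax,ss on first dose: D_load = D_maint·R ≈ 216 × 1.33333 ≈ 288.00 mg.

288 mg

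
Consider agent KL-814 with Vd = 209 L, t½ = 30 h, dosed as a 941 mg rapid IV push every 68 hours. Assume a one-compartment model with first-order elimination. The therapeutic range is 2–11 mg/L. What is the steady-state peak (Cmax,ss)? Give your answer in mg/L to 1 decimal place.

Over one 68-h interval, 68/30 ≈ 2.2667 half-lives elapse, leaving f ≈ 0.2078 of each dose.
At steady state, accumulation factor R = 1/(1 − e^(−kτ)) ≈ 1.2623.
Single-dose peak C₀ = D/Vd = 941/209 ≈ 4.502 mg/L.
Steady-state peak Cmax,ss = C₀·R ≈ 4.502 × 1.2623 ≈ 5.683 mg/L.
Peak 5.7 mg/L vs MTC 11 mg/L: below toxic threshold.

5.7 mg/L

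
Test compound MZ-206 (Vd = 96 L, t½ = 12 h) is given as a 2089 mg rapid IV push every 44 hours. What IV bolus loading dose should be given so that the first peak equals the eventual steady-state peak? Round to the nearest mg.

f = (1/2)^(44/12) ≈ 0.078745; accumulation ratio R = 1/(1−f) ≈ 1.08548.
Loading dose to hit Cmax,ss on first dose: D_load = D_maint·R ≈ 2089 × 1.08548 ≈ 2267.57 mg.

2268 mg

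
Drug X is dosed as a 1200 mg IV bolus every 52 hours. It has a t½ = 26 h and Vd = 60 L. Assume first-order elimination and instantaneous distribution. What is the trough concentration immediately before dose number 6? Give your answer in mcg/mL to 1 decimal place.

6.7 mcg/mL

f = (1/2)^(τ/t½) = (1/2)^(52/26) ≈ 0.2500.
C₀ = D/Vd = 1200/60 ≈ 20.000 mcg/mL.
Before the 6th dose, 5 doses have been given. Superposition: Cmin = C₀·(f + f² + … + f^5).
≈ 20.000 × (0.2500 + 0.0625 + 0.0156 + 0.0039 + 0.0010) ≈ 20.000 × 0.3330 ≈ 6.660 mcg/mL.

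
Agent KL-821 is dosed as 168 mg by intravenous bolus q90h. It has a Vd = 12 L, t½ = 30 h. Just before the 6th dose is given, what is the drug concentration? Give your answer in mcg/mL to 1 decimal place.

f = (1/2)^(τ/t½) = (1/2)^(90/30) ≈ 0.1250.
C₀ = D/Vd = 168/12 ≈ 14.000 mcg/mL.
Before the 6th dose, 5 doses have been given. Superposition: Cmin = C₀·(f + f² + … + f^5).
≈ 14.000 × (0.1250 + 0.0156 + 0.0020 + 0.0002 + 0.0000) ≈ 14.000 × 0.1428 ≈ 1.999 mcg/mL.

2.0 mcg/mL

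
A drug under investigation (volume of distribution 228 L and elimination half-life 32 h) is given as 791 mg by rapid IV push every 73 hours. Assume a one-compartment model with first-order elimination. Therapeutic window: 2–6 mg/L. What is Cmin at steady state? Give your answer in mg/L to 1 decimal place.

τ/t½ = 73/32 ≈ 2.2812, so fraction remaining f = (1/2)^(73/32) ≈ 0.2057.
Each bolus raises the concentration by D/Vd = 791/228 ≈ 3.469 mg/L.
Steady-state trough Cmin,ss = C₀·f/(1−f) ≈ 3.469 × 0.2057/0.7943 ≈ 0.898 mg/L.
Trough 0.9 mg/L vs MEC 2 mg/L: subtherapeutic.

0.9 mg/L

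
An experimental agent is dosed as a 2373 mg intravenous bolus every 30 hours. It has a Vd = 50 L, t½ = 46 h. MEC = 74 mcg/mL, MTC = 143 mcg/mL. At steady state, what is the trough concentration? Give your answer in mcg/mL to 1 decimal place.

83.0 mcg/mL

k = ln2/t½ = ln2/46 ≈ 0.015068 h⁻¹; fraction remaining f = e^(−kτ) = e^(−0.015068×30) ≈ 0.6363.
At steady state, accumulation factor R = 1/(1 − e^(−kτ)) ≈ 2.7495.
Each bolus raises the concentration by D/Vd = 2373/50 ≈ 47.460 mcg/mL.
Steady-state peak Cmax,ss = C₀·R ≈ 47.460 × 2.7495 ≈ 130.491 mcg/mL.
Steady-state trough Cmin,ss = Cmax,ss·f ≈ 130.491 × 0.6363 ≈ 83.031 mcg/mL.
Trough 83.0 mcg/mL vs MEC 74 mcg/mL: adequate.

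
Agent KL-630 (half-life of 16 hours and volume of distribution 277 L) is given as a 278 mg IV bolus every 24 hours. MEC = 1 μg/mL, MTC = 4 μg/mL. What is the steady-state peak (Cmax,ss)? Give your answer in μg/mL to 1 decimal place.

τ/t½ = 24/16 ≈ 1.5, so fraction remaining f = (1/2)^(24/16) ≈ 0.3536.
Accumulation ratio R = 1/(1 − f) ≈ 1/0.6464 ≈ 1.5470.
Each bolus raises the concentration by D/Vd = 278/277 ≈ 1.004 μg/mL.
Steady-state peak Cmax,ss = C₀·R ≈ 1.004 × 1.5470 ≈ 1.553 μg/mL.
Peak 1.6 μg/mL vs MTC 4 μg/mL: below toxic threshold.

1.6 μg/mL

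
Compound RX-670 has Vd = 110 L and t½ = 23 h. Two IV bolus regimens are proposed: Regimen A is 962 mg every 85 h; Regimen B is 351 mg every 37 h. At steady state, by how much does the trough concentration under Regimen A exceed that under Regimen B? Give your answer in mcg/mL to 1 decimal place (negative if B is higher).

-0.8 mcg/mL

Regimen A: f = (1/2)^(85/23) ≈ 0.0772; Cmin,ss = (962/110)·f/(1−f) ≈ 0.732 mcg/mL.
Regimen B: f = (1/2)^(37/23) ≈ 0.3279; Cmin,ss = (351/110)·f/(1−f) ≈ 1.557 mcg/mL.
Difference ≈ 0.732 − 1.557 ≈ -0.825 mcg/mL.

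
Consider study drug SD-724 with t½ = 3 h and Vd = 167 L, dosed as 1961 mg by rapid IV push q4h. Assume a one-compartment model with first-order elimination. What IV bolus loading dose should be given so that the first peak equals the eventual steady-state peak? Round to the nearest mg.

f = (1/2)^(4/3) ≈ 0.396850; accumulation ratio R = 1/(1−f) ≈ 1.65796.
Loading dose to hit Cmax,ss on first dose: D_load = D_maint·R ≈ 1961 × 1.65796 ≈ 3251.26 mg.

3251 mg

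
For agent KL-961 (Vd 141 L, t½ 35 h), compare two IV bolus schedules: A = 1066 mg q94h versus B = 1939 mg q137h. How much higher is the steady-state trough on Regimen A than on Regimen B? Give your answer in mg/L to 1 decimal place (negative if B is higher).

Regimen A: f = (1/2)^(94/35) ≈ 0.1554; Cmin,ss = (1066/141)·f/(1−f) ≈ 1.391 mg/L.
Regimen B: f = (1/2)^(137/35) ≈ 0.0663; Cmin,ss = (1939/141)·f/(1−f) ≈ 0.976 mg/L.
Difference ≈ 1.391 − 0.976 ≈ 0.415 mg/L.

0.4 mg/L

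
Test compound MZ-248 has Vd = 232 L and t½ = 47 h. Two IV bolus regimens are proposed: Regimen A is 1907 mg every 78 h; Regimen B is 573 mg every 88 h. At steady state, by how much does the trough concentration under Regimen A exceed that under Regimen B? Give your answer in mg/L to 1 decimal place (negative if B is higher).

Regimen A: f = (1/2)^(78/47) ≈ 0.3165; Cmin,ss = (1907/232)·f/(1−f) ≈ 3.806 mg/L.
Regimen B: f = (1/2)^(88/47) ≈ 0.2731; Cmin,ss = (573/232)·f/(1−f) ≈ 0.928 mg/L.
Difference ≈ 3.806 − 0.928 ≈ 2.878 mg/L.

2.9 mg/L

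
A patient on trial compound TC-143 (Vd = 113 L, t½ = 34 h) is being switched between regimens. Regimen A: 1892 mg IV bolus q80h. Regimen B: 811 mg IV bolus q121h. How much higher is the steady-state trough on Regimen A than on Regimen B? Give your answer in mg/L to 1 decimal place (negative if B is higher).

Regimen A: f = (1/2)^(80/34) ≈ 0.1957; Cmin,ss = (1892/113)·f/(1−f) ≈ 4.074 mg/L.
Regimen B: f = (1/2)^(121/34) ≈ 0.0849; Cmin,ss = (811/113)·f/(1−f) ≈ 0.666 mg/L.
Difference ≈ 4.074 − 0.666 ≈ 3.408 mg/L.

3.4 mg/L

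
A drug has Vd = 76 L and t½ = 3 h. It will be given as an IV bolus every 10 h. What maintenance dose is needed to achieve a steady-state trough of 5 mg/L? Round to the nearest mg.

τ/t½ = 10/3 ≈ 3.3333, so f = (1/2)^(10/3) ≈ 0.099213.
Cmin,ss = (D/Vd)·f/(1−f), so D = Cmin,ss·Vd·(1−f)/f.
D = 5 × 76 × (1−f)/f ≈ 5 × 76 × 9.07932 ≈ 3450.14 mg.

3450 mg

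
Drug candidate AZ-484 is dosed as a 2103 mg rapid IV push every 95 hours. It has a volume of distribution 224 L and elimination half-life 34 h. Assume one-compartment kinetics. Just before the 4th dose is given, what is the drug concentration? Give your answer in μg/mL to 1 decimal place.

f = (1/2)^(τ/t½) = (1/2)^(95/34) ≈ 0.1442.
C₀ = D/Vd = 2103/224 ≈ 9.388 μg/mL.
Before the 4th dose, 3 doses have been given. Superposition: Cmin = C₀·(f + f² + … + f^3).
≈ 9.388 × (0.1442 + 0.0208 + 0.0030) ≈ 9.388 × 0.1680 ≈ 1.577 μg/mL.

1.6 μg/mL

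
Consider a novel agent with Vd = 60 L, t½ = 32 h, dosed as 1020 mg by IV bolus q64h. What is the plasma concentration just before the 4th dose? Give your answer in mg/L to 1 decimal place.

f = (1/2)^(τ/t½) = (1/2)^(64/32) ≈ 0.2500.
C₀ = D/Vd = 1020/60 ≈ 17.000 mg/L.
Before the 4th dose, 3 doses have been given. Superposition: Cmin = C₀·(f + f² + … + f^3).
≈ 17.000 × (0.2500 + 0.0625 + 0.0156) ≈ 17.000 × 0.3281 ≈ 5.578 mg/L.

5.6 mg/L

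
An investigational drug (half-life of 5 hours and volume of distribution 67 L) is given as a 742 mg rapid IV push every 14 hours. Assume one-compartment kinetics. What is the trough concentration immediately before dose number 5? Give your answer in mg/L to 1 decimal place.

f = (1/2)^(τ/t½) = (1/2)^(14/5) ≈ 0.1436.
C₀ = D/Vd = 742/67 ≈ 11.075 mg/L.
Before the 5th dose, 4 doses have been given. Superposition: Cmin = C₀·(f + f² + … + f^4).
≈ 11.075 × (0.1436 + 0.0206 + 0.0030 + 0.0004) ≈ 11.075 × 0.1676 ≈ 1.856 mg/L.

1.9 mg/L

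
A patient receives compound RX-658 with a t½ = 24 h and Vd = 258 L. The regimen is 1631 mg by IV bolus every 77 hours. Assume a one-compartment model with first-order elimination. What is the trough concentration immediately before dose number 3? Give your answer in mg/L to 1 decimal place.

f = (1/2)^(τ/t½) = (1/2)^(77/24) ≈ 0.1082.
C₀ = D/Vd = 1631/258 ≈ 6.322 mg/L.
Before the 3rd dose, 2 doses have been given. Superposition: Cmin = C₀·(f + f²).
≈ 6.322 × (0.1082 + 0.0117) ≈ 6.322 × 0.1199 ≈ 0.758 mg/L.

0.8 mg/L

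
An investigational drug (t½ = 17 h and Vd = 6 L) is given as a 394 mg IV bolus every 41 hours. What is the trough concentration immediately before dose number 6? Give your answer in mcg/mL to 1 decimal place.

f = (1/2)^(τ/t½) = (1/2)^(41/17) ≈ 0.1879.
C₀ = D/Vd = 394/6 ≈ 65.667 mcg/mL.
Before the 6th dose, 5 doses have been given. Superposition: Cmin = C₀·(f + f² + … + f^5).
≈ 65.667 × (0.1879 + 0.0353 + 0.0066 + 0.0012 + 0.0002) ≈ 65.667 × 0.2312 ≈ 15.182 mcg/mL.

15.2 mcg/mL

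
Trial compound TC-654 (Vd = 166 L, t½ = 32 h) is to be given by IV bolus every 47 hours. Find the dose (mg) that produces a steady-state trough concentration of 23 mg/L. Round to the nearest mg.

τ/t½ = 47/32 ≈ 1.4688, so f = (1/2)^(47/32) ≈ 0.361295.
Cmin,ss = (D/Vd)·f/(1−f), so D = Cmin,ss·Vd·(1−f)/f.
D = 23 × 166 × (1−f)/f ≈ 23 × 166 × 1.76782 ≈ 6749.54 mg.

6750 mg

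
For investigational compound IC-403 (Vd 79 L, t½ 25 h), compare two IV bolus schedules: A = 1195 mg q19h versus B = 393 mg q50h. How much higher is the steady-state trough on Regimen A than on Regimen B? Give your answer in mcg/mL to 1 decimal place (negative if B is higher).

Regimen A: f = (1/2)^(19/25) ≈ 0.5905; Cmin,ss = (1195/79)·f/(1−f) ≈ 21.813 mcg/mL.
Regimen B: f = (1/2)^(50/25) ≈ 0.2500; Cmin,ss = (393/79)·f/(1−f) ≈ 1.658 mcg/mL.
Difference ≈ 21.813 − 1.658 ≈ 20.155 mcg/mL.

20.2 mcg/mL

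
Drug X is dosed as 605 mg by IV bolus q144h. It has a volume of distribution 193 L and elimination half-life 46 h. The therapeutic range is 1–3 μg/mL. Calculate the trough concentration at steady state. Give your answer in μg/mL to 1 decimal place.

k = ln2/t½ = ln2/46 ≈ 0.015068 h⁻¹; fraction remaining f = e^(−kτ) = e^(−0.015068×144) ≈ 0.1142.
Each bolus raises the concentration by D/Vd = 605/193 ≈ 3.135 μg/mL.
Steady-state trough Cmin,ss = C₀·f/(1−f) ≈ 3.135 × 0.1142/0.8858 ≈ 0.404 μg/mL.
Trough 0.4 μg/mL vs MEC 1 μg/mL: subtherapeutic.

0.4 μg/mL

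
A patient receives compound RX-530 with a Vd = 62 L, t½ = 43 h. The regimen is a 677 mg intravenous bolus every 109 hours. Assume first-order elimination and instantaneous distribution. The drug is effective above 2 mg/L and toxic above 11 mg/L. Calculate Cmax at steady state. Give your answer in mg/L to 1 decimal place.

13.2 mg/L

Over one 109-h interval, 109/43 ≈ 2.5349 half-lives elapse, leaving f ≈ 0.1726 of each dose.
Accumulation ratio R = 1/(1 − f) ≈ 1/0.8274 ≈ 1.2086.
Each bolus raises the concentration by D/Vd = 677/62 ≈ 10.919 mg/L.
Steady-state peak Cmax,ss = C₀·R ≈ 10.919 × 1.2086 ≈ 13.197 mg/L.
Peak 13.2 mg/L vs MTC 11 mg/L: exceeds toxic threshold.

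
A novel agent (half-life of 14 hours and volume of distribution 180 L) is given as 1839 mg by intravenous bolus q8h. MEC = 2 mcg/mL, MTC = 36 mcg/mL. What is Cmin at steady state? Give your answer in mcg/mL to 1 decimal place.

Over one 8-h interval, 8/14 ≈ 0.57143 half-lives elapse, leaving f ≈ 0.6730 of each dose.
Single-dose peak C₀ = D/Vd = 1839/180 ≈ 10.217 mcg/mL.
Steady-state trough Cmin,ss = C₀·f/(1−f) ≈ 10.217 × 0.6730/0.3270 ≈ 21.028 mcg/mL.
Trough 21.0 mcg/mL vs MEC 2 mcg/mL: adequate.

21.0 mcg/mL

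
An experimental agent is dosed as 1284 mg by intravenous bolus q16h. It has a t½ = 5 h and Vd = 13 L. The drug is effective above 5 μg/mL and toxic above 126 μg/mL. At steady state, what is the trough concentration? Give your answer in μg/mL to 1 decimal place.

Over one 16-h interval, 16/5 ≈ 3.2 half-lives elapse, leaving f ≈ 0.1088 of each dose.
Accumulation ratio R = 1/(1 − f) ≈ 1/0.8912 ≈ 1.1221.
Each bolus raises the concentration by D/Vd = 1284/13 ≈ 98.769 μg/mL.
Cmax,ss = C₀/(1 − f) ≈ 98.769/0.8912 ≈ 110.827 μg/mL.
Steady-state trough Cmin,ss = Cmax,ss·f ≈ 110.827 × 0.1088 ≈ 12.058 μg/mL.
Trough 12.1 μg/mL vs MEC 5 μg/mL: adequate.

12.1 μg/mL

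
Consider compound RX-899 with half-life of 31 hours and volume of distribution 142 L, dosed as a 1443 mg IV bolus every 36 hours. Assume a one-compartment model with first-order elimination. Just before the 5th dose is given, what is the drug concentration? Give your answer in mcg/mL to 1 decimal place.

f = (1/2)^(τ/t½) = (1/2)^(36/31) ≈ 0.4471.
C₀ = D/Vd = 1443/142 ≈ 10.162 mcg/mL.
Before the 5th dose, 4 doses have been given. Superposition: Cmin = C₀·(f + f² + … + f^4).
≈ 10.162 × (0.4471 + 0.1999 + 0.0894 + 0.0400) ≈ 10.162 × 0.7764 ≈ 7.890 mcg/mL.

7.9 mcg/mL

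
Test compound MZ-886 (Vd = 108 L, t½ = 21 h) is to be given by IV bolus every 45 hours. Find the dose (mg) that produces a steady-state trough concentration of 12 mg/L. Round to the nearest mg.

4428 mg

τ/t½ = 45/21 ≈ 2.1429, so f = (1/2)^(45/21) ≈ 0.226431.
Cmin,ss = (D/Vd)·f/(1−f), so D = Cmin,ss·Vd·(1−f)/f.
D = 12 × 108 × (1−f)/f ≈ 12 × 108 × 3.41636 ≈ 4427.60 mg.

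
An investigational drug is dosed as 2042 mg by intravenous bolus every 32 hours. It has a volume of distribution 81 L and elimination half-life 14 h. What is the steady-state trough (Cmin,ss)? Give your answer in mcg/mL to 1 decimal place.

τ/t½ = 32/14 ≈ 2.2857, so fraction remaining f = (1/2)^(32/14) ≈ 0.2051.
Single-dose peak C₀ = D/Vd = 2042/81 ≈ 25.210 mcg/mL.
Steady-state trough Cmin,ss = C₀·f/(1−f) ≈ 25.210 × 0.2051/0.7949 ≈ 6.505 mcg/mL.

6.5 mcg/mL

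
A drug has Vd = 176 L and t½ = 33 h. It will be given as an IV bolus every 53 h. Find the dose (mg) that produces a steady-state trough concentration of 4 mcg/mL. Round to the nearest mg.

τ/t½ = 53/33 ≈ 1.6061, so f = (1/2)^(53/33) ≈ 0.328494.
Cmin,ss = (D/Vd)·f/(1−f), so D = Cmin,ss·Vd·(1−f)/f.
D = 4 × 176 × (1−f)/f ≈ 4 × 176 × 2.04420 ≈ 1439.12 mg.

1439 mg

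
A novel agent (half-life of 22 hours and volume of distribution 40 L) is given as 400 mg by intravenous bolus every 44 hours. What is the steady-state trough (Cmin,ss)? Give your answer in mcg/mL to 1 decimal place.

The dosing interval is 2 half-lives, so f = 2^(−2) = 0.25.
At steady state, R = 1/(1 − 0.25) = 4/3.
Single-dose peak C₀ = D/Vd = 400/40 = 10 mcg/mL.
Steady-state peak Cmax,ss = C₀·R = 10 × 4/3 ≈ 13.333 mcg/mL.
Steady-state trough Cmin,ss = Cmax,ss·f ≈ 13.333 × 0.25 ≈ 3.333 mcg/mL.

3.3 mcg/mL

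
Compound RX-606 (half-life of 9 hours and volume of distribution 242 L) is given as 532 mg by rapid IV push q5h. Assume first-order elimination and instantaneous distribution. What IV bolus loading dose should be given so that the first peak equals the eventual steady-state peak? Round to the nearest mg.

f = (1/2)^(5/9) ≈ 0.680395; accumulation ratio R = 1/(1−f) ≈ 3.12886.
Loading dose to hit Cmax,ss on first dose: D_load = D_maint·R ≈ 532 × 3.12886 ≈ 1664.55 mg.

1665 mg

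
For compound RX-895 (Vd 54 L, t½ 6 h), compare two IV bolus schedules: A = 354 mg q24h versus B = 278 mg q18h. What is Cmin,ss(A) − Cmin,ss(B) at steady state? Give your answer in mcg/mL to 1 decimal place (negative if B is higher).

Regimen A: f = (1/2)^(24/6) ≈ 0.0625; Cmin,ss = (354/54)·f/(1−f) ≈ 0.437 mcg/mL.
Regimen B: f = (1/2)^(18/6) ≈ 0.1250; Cmin,ss = (278/54)·f/(1−f) ≈ 0.735 mcg/mL.
Difference ≈ 0.437 − 0.735 ≈ -0.298 mcg/mL.

-0.3 mcg/mL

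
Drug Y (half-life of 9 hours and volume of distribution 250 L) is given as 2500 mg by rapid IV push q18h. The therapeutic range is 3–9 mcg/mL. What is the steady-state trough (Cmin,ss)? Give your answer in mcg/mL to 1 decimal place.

τ = 18 h = 2 half-lives, so f = (1/2)^2 = 0.25.
At steady state, R = 1/(1 − 0.25) = 4/3.
Single-dose peak C₀ = D/Vd = 2500/250 = 10 mcg/mL.
Steady-state peak Cmax,ss = C₀·R = 10 × 4/3 ≈ 13.333 mcg/mL.
Steady-state trough Cmin,ss = Cmax,ss·f ≈ 13.333 × 0.25 ≈ 3.333 mcg/mL.
Trough 3.3 mcg/mL vs MEC 3 mcg/mL: adequate.

3.3 mcg/mL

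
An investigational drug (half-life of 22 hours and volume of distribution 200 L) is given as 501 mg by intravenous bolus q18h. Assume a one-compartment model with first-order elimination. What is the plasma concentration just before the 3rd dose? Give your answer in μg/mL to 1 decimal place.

f = (1/2)^(τ/t½) = (1/2)^(18/22) ≈ 0.5672.
C₀ = D/Vd = 501/200 ≈ 2.505 μg/mL.
Before the 3rd dose, 2 doses have been given. Superposition: Cmin = C₀·(f + f²).
≈ 2.505 × (0.5672 + 0.3217) ≈ 2.505 × 0.8889 ≈ 2.227 μg/mL.

2.2 μg/mL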